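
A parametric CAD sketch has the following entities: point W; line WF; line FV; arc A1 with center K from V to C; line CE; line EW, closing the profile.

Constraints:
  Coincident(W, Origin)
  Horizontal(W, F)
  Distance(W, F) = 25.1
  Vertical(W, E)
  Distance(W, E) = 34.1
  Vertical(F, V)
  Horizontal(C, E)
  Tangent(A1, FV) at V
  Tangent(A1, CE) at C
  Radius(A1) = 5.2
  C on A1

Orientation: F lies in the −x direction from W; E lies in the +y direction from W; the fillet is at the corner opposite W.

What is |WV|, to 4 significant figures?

38.28

W is at the origin; W and F share the same y with |WF| = 25.1 and F on the −x side, so F = (-25.10, 0.000). W and E share the same x with |WE| = 34.1 and E on the +y side, so E = (0.000, 34.10). The virtual corner opposite W is at (-25.10, 34.10). A1 meets FV tangentially, so KV is at right angles to FV and A1 meets CE tangentially, so KC is at right angles to CE, with radius 5.2, so the center K sits 5.2 in from both sides at K = (-19.90, 28.90). That places the tangent points at V = (-25.10, 28.90) on FV and C = (-19.90, 34.10) on CE. Then |WV| = |V − W| = 38.28.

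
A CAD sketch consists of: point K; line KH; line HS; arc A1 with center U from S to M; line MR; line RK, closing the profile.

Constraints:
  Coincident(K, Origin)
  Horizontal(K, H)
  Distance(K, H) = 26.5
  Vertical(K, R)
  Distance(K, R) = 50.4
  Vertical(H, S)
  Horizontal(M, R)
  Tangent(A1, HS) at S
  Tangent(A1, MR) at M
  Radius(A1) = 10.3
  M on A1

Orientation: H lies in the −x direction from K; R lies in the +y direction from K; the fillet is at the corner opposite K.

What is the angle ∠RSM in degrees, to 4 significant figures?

23.76°

K is at the origin; K and H share the same y with |KH| = 26.5 and H on the −x side, so H = (-26.50, 0.000). K and R share the same x with |KR| = 50.4 and R on the +y side, so R = (0.000, 50.40). The virtual corner opposite K is at (-26.50, 50.40). The tangent condition forces US to be normal to HS and A1 meets MR tangentially, so UM is at right angles to MR, with radius 10.3, so the center U sits 10.3 in from both sides at U = (-16.20, 40.10). That places the tangent points at S = (-26.50, 40.10) on HS and M = (-16.20, 50.40) on MR. Then cos ∠RSM = SR·SM / (|SR||SM|), giving 23.76°.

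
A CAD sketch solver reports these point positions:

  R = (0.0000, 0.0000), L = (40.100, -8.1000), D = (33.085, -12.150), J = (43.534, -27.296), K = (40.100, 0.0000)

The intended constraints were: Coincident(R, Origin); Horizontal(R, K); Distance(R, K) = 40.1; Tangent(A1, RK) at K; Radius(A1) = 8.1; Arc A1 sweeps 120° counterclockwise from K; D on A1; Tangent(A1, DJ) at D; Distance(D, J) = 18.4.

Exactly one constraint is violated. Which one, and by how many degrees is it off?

Tangent(A1, DJ) at D — off by 4.60°.

R = (0.00, 0.00) ✓; R.y = 0.00, K.y = 0.00 ✓; |RK| = 40.10 ✓; ∠(LK, KR) = 90.00° ✓; |LK| = 8.100 ✓; bearing(L→D) − bearing(L→K) = 120.0° ✓; |LD| = 8.100 ✓; ∠(LD, DJ) = 85.40° ✗; |DJ| = 18.40 ✓.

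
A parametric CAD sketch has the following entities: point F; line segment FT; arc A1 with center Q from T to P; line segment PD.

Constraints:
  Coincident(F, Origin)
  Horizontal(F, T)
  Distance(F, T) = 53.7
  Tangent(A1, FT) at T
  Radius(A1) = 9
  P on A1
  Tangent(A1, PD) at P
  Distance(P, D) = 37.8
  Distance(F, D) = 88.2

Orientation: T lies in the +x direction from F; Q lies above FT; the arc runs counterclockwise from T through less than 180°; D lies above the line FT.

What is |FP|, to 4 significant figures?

61.79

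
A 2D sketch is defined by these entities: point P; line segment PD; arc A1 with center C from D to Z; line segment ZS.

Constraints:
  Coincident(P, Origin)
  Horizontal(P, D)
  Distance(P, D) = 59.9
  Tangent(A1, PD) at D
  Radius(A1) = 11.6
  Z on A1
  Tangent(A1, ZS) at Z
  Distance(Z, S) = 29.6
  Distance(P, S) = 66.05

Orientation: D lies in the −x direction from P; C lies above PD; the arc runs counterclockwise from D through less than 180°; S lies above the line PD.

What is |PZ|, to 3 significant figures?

50.0

Checks: |CZ| = 11.60 ✓; ∠(CZ, ZS) = 90.00° ✓; |ZS| = 29.60 ✓; |PS| = 66.05 ✓.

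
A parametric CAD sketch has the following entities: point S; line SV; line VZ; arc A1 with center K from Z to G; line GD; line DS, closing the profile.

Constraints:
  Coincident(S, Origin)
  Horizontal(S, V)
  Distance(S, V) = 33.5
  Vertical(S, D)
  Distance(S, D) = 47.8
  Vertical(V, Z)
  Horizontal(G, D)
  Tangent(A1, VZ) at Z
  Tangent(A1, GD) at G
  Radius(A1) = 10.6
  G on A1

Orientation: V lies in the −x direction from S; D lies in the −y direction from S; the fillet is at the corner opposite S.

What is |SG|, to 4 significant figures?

53.00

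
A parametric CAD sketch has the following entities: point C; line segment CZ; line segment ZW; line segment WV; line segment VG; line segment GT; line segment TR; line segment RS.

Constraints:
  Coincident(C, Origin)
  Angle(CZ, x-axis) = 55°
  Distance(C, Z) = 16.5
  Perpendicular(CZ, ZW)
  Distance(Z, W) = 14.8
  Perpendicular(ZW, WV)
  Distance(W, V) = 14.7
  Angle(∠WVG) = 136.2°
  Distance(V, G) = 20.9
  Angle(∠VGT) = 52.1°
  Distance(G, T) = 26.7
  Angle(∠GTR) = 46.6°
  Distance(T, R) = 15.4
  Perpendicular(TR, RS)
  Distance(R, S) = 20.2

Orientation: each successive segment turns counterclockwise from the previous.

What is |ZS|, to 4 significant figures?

28.86

C is at the origin; CZ runs at 55.0° with length 16.5, so Z = (9.464, 13.52). CZ ⟂ ZW, so ZW runs at 145.0°; with |ZW| = 14.8, W = (-2.659, 22.00). The perpendicularity gives WV at right angles to ZW, so WV runs at -125.0°; with |WV| = 14.7, V = (-11.09, 9.963). ∠WVG = 136.2° gives VG at -81.20° from the x-axis; with |VG| = 20.9, G = (-7.894, -10.69). ∠VGT = 52.1° gives GT at 46.70° from the x-axis; with |GT| = 26.7, T = (10.42, 8.741). ∠GTR = 46.6° gives TR at -179.9° from the x-axis; with |TR| = 15.4, R = (-4.982, 8.714). The perpendicularity gives RS at right angles to TR, so RS runs at -89.90°; with |RS| = 20.2, S = (-4.947, -11.49). Then |ZS| = |S − Z| = 28.86.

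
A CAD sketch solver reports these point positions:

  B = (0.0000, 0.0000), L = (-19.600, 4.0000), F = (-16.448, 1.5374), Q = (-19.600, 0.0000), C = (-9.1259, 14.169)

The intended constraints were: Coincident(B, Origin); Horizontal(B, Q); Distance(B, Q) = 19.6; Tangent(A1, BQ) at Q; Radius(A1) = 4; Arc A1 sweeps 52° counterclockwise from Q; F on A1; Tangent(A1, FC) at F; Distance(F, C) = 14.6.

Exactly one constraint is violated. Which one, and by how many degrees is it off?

Tangent(A1, FC) at F — off by 7.90°.

B = (0.00, 0.00) ✓; B.y = 0.00, Q.y = 0.00 ✓; |BQ| = 19.60 ✓; ∠(LQ, QB) = 90.00° ✓; |LQ| = 4.000 ✓; bearing(L→F) − bearing(L→Q) = 52.00° ✓; |LF| = 4.000 ✓; ∠(LF, FC) = 82.10° ✗; |FC| = 14.60 ✓.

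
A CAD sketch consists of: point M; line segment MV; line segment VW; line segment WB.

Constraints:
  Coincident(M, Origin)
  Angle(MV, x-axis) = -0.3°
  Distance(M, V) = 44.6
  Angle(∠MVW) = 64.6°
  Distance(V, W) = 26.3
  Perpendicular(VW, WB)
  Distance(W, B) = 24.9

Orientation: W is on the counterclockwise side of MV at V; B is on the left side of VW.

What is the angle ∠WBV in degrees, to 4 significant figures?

46.57°

∠MVW = 64.6°, so VW runs at -0.3° + (180° − 64.6°) = 115.1° from the x-axis; with |VW| = 26.3, W = V + 26.3·(cos 115.1°, sin 115.1°) = (33.44, 23.58). The perpendicularity gives WB at right angles to VW; with |WB| = 24.9 on the left of VW, B = W + 24.9·(-0.9056, -0.4242) = (10.89, 13.02). Then cos ∠WBV = BW·BV / (|BW||BV|), giving 46.57°.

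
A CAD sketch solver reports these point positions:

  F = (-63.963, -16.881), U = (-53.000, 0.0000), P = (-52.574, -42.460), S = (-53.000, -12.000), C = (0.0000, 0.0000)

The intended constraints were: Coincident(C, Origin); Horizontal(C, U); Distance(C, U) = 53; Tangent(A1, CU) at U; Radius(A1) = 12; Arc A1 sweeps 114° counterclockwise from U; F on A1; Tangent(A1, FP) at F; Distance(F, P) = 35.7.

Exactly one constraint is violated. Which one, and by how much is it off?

Distance(F, P) = 35.7 — off by 7.70.

C = (0.00, 0.00) ✓; C.y = 0.00, U.y = 0.00 ✓; |CU| = 53.00 ✓; ∠(SU, UC) = 90.00° ✓; |SU| = 12.00 ✓; bearing(S→F) − bearing(S→U) = 114.0° ✓; |SF| = 12.00 ✓; ∠(SF, FP) = 90.00° ✓; |FP| = 28.00 ✗.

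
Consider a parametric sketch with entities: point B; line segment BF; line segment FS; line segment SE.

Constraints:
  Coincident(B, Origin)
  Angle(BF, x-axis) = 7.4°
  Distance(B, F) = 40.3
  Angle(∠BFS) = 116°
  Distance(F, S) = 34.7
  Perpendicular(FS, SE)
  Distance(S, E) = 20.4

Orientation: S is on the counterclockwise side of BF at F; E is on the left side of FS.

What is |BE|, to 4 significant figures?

54.70

∠BFS = 116.0°, so FS runs at 7.4° + (180° − 116.0°) = 71.40° from the x-axis; with |FS| = 34.7, S = F + 34.7·(cos 71.40°, sin 71.40°) = (51.03, 38.08). The perpendicularity gives SE at right angles to FS; with |SE| = 20.4 on the left of FS, E = S + 20.4·(-0.9478, 0.3190) = (31.70, 44.58). Then |BE| = |E − B| = 54.70.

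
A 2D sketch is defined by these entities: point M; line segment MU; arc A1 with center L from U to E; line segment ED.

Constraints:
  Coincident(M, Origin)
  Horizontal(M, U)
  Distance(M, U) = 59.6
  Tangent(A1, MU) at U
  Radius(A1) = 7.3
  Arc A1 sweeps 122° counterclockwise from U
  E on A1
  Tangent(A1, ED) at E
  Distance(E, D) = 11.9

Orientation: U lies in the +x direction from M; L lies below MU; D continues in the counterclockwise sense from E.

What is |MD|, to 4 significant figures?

63.39

M is at the origin; M and U share the same y with |MU| = 59.6 and U on the +x side, so U = (59.60, 0.000). A1 meets MU tangentially, so LU is at right angles to MU, so L = U + (0, -7.3) = (59.60, -7.300). On A1, U sits at bearing 90° from L; a 122° counterclockwise sweep puts E at bearing 212°, so E = L + 7.3·(cos 212°, sin 212°) = (53.41, -11.17). A1 meets ED tangentially, so LE is at right angles to ED, so ED runs along (−sin 212°, cos 212°); with |ED| = 11.9, D = (59.72, -21.26). Then |MD| = |D − M| = 63.39.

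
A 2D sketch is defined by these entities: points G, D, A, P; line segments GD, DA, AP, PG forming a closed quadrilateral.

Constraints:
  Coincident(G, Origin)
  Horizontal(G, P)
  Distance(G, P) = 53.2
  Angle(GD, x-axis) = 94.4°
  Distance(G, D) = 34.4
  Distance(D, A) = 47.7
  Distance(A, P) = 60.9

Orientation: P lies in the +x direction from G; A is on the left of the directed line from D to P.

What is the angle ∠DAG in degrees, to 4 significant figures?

25.91°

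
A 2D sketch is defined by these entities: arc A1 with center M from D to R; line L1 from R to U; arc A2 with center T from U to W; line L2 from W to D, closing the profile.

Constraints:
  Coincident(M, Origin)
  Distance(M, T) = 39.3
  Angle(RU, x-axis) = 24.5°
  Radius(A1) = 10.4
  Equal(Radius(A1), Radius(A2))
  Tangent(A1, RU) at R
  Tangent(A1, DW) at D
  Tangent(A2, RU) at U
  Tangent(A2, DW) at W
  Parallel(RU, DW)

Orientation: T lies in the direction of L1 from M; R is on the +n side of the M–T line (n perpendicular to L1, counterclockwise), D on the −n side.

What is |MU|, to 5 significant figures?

40.653

The slot axis is L1's direction at 24.5°, so u = (cos 24.5°, sin 24.5°) = (0.90996, 0.41469) and n = (−sin 24.5°, cos 24.5°) = (-0.41469, 0.90996). M is at the origin and T lies 39.3 along u from M, so T = 39.3·u = (35.761, 16.297). Tangency of A1 to both parallel lines with radius 10.4 puts R and D at M ± 10.4·n: R = (-4.3128, 9.4636), D = (4.3128, -9.4636). Equal radii place U and W the same way about T: U = T + 10.4·n = (31.449, 25.761), W = T − 10.4·n = (40.074, 6.8338). Then |MU| = |U − M| = 40.653.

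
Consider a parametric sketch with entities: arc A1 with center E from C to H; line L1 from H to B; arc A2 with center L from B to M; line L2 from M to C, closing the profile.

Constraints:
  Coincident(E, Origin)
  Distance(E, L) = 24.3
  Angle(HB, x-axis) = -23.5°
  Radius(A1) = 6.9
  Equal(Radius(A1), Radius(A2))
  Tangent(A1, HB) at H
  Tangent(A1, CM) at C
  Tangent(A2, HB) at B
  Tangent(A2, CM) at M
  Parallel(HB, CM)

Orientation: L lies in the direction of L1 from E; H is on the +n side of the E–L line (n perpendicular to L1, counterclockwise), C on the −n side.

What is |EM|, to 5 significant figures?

25.261

The slot axis is L1's direction at -23.5°, so u = (cos -23.5°, sin -23.5°) = (0.91706, -0.39875) and n = (−sin -23.5°, cos -23.5°) = (0.39875, 0.91706). E is at the origin and L lies 24.3 along u from E, so L = 24.3·u = (22.285, -9.6896). Tangency of A1 to both parallel lines with radius 6.9 puts H and C at E ± 6.9·n: H = (2.7514, 6.3277), C = (-2.7514, -6.3277). Equal radii place B and M the same way about L: B = L + 6.9·n = (25.036, -3.3619), M = L − 6.9·n = (19.533, -16.017). Then |EM| = |M − E| = 25.261.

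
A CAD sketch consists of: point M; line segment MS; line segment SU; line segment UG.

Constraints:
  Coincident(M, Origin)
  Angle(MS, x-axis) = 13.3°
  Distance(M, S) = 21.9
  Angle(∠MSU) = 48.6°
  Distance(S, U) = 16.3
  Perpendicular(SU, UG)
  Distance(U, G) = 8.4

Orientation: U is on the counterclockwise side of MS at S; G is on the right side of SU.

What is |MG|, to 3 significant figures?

24.9

M is at the origin; MS runs at 13.3° with length 21.9, so S = 21.9·(cos 13.3°, sin 13.3°) = (21.3, 5.04). ∠MSU = 48.6°, so SU runs at 13.3° + (180° − 48.6°) = 145° from the x-axis; with |SU| = 16.3, U = S + 16.3·(cos 145°, sin 145°) = (8.01, 14.5). SU is perpendicular to UG; with |UG| = 8.4 on the right of SU, G = U + 8.4·(0.578, 0.816) = (12.9, 21.3). Then |MG| = |G − M| = 24.9.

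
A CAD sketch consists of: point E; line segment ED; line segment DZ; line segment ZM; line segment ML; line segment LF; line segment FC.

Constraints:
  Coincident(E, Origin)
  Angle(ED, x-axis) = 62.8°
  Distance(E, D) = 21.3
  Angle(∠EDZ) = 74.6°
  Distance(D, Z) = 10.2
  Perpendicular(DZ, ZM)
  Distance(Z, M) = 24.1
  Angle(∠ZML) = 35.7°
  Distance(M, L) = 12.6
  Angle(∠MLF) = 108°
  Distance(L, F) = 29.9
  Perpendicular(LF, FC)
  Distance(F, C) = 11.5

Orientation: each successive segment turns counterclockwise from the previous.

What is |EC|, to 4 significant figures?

34.02

∠MLF = 108.0° gives LF at 114.5° from the x-axis; with |LF| = 29.9, F = (-8.286, 33.16). LF is perpendicular to FC, so FC runs at -155.5°; with |FC| = 11.5, C = (-18.75, 28.39). Then |EC| = |C − E| = 34.02.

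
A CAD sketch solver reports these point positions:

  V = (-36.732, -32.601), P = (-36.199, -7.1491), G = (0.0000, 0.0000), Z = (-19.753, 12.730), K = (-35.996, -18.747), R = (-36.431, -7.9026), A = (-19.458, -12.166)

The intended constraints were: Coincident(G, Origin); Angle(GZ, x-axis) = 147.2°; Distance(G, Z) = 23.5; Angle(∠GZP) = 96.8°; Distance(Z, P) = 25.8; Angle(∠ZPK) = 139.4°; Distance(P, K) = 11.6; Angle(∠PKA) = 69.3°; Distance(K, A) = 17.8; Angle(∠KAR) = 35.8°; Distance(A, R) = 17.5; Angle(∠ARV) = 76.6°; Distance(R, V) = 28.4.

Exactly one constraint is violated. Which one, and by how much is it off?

Distance(R, V) = 28.4 — off by 3.70.

G = (0.00, 0.00) ✓; GZ at 147.2° ✓; |GZ| = 23.50 ✓; ∠GZP = 96.80° ✓; |ZP| = 25.80 ✓; ∠ZPK = 139.4° ✓; |PK| = 11.60 ✓; ∠PKA = 69.30° ✓; |KA| = 17.80 ✓; ∠KAR = 35.80° ✓; |AR| = 17.50 ✓; ∠ARV = 76.60° ✓; |RV| = 24.70 ✗.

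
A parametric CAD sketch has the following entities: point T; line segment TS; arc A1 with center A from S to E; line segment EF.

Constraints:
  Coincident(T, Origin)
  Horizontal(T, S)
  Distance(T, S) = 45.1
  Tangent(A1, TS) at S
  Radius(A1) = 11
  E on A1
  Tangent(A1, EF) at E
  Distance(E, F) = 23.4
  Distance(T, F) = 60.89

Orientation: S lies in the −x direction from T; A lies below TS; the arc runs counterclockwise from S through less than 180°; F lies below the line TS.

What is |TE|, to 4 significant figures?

57.40

T is at the origin; TS is horizontal with |TS| = 45.1 and S on the −x side, so S = (-45.10, 0.000). A1 meets TS tangentially, so AS is at right angles to TS, so A = S + (0, -11) = (-45.10, -11.00). Since AE ⟂ EF (tangency), |AF| = √(11.0² + 23.4²) = 25.86 regardless of where E sits on A1. So F lies on both circle(T, 60.89) and circle(A, 25.86); the below-TS intersection is F = (-48.65, -36.61). E is the foot of the tangent from F: E = (-55.60, -14.27).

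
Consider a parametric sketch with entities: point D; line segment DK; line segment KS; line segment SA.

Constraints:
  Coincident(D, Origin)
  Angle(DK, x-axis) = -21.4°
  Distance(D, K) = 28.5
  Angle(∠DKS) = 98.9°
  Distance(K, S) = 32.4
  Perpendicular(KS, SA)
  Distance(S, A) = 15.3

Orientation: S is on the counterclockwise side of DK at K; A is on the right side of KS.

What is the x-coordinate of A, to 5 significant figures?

56.092

D is at the origin; DK runs at -21.4° with length 28.5, so K = 28.5·(cos -21.4°, sin -21.4°) = (26.535, -10.399). ∠DKS = 98.9°, so KS runs at -21.4° + (180° − 98.9°) = 59.700° from the x-axis; with |KS| = 32.4, S = K + 32.4·(cos 59.700°, sin 59.700°) = (42.882, 17.575). KS ⟂ SA; with |SA| = 15.3 on the right of KS, A = S + 15.3·(0.86340, -0.50453) = (56.092, 9.8558). So A.x = 56.092.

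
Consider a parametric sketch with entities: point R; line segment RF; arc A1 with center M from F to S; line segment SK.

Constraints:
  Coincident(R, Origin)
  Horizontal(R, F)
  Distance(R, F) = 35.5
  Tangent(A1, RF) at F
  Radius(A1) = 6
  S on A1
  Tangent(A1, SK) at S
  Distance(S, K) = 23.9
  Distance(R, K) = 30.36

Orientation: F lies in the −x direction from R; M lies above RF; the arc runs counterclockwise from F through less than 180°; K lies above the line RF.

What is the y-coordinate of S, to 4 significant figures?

3.083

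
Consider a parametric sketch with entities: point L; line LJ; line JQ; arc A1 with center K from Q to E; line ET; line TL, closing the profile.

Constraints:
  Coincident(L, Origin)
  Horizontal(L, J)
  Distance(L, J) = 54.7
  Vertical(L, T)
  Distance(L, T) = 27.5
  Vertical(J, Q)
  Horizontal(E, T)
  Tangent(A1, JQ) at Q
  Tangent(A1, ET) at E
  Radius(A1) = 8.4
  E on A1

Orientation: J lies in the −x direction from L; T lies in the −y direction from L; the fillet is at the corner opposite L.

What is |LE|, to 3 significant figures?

53.9

L is at the origin; L and J share the same y with |LJ| = 54.7 and J on the −x side, so J = (-54.7, 0.00). L and T share the same x with |LT| = 27.5 and T on the −y side, so T = (0.00, -27.5). The virtual corner opposite L is at (-54.7, -27.5). Since A1 is tangent to JQ there, KQ ⟂ JQ and the tangent condition forces KE to be normal to ET, with radius 8.4, so the center K sits 8.4 in from both sides at K = (-46.3, -19.1). That places the tangent points at Q = (-54.7, -19.1) on JQ and E = (-46.3, -27.5) on ET. Then |LE| = |E − L| = 53.9.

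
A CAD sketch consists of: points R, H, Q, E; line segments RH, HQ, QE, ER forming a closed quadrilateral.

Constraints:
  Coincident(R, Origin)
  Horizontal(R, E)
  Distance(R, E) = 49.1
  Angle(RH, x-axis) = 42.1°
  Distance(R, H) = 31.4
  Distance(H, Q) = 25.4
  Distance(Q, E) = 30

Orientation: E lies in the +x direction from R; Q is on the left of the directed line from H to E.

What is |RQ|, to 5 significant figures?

55.802

Checks: |HQ| = 25.40 ✓; |QE| = 30.00 ✓.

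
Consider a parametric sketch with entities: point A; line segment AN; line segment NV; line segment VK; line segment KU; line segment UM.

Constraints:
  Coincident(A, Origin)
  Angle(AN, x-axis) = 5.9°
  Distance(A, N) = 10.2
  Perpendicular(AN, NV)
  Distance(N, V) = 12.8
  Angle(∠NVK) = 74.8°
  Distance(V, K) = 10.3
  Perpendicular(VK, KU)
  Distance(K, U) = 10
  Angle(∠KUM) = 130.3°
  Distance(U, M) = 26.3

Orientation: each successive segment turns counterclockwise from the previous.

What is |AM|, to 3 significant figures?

28.8

VK is perpendicular to KU, so KU runs at -68.9°; with |KU| = 10.0, U = (2.82, 0.743). ∠KUM = 130.3° gives UM at -19.2° from the x-axis; with |UM| = 26.3, M = (27.7, -7.91). Then |AM| = |M − A| = 28.8.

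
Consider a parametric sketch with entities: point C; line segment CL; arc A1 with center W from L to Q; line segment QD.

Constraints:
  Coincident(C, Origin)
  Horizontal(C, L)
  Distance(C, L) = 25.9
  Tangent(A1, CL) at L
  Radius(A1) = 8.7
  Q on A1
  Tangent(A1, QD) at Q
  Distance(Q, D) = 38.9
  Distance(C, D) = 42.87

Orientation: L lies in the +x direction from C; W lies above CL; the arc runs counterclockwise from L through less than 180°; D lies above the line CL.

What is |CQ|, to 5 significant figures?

35.358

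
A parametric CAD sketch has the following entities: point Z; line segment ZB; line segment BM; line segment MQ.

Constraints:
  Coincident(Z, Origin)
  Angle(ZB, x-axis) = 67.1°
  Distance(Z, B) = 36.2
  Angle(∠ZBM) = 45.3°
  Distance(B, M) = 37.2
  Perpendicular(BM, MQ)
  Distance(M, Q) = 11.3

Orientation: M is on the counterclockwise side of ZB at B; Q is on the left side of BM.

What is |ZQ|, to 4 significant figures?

18.60

Z is at the origin; ZB runs at 67.1° with length 36.2, so B = 36.2·(cos 67.1°, sin 67.1°) = (14.09, 33.35). ∠ZBM = 45.3°, so BM runs at 67.1° + (180° − 45.3°) = 201.8° from the x-axis; with |BM| = 37.2, M = B + 37.2·(cos 201.8°, sin 201.8°) = (-20.45, 19.53). The perpendicularity gives MQ at right angles to BM; with |MQ| = 11.3 on the left of BM, Q = M + 11.3·(0.3714, -0.9285) = (-16.26, 9.040). Then |ZQ| = |Q − Z| = 18.60.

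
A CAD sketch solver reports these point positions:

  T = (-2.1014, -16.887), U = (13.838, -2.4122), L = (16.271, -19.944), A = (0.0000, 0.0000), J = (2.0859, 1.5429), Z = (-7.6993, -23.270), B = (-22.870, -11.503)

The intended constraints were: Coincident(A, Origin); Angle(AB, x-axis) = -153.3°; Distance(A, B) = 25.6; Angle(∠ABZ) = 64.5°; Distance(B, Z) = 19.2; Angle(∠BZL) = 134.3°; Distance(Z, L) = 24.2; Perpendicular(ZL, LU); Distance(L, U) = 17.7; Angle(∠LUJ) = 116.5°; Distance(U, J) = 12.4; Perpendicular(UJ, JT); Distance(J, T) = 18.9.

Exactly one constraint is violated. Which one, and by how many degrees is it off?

Perpendicular(UJ, JT) — off by 5.80°.

A = (0.00, 0.00) ✓; AB at -153.3° ✓; |AB| = 25.60 ✓; ∠ABZ = 64.50° ✓; |BZ| = 19.20 ✓; ∠BZL = 134.3° ✓; |ZL| = 24.20 ✓; ∠(ZL, LU) = 90.00° ✓; |LU| = 17.70 ✓; ∠LUJ = 116.5° ✓; |UJ| = 12.40 ✓; ∠(UJ, JT) = 95.80° ✗; |JT| = 18.90 ✓.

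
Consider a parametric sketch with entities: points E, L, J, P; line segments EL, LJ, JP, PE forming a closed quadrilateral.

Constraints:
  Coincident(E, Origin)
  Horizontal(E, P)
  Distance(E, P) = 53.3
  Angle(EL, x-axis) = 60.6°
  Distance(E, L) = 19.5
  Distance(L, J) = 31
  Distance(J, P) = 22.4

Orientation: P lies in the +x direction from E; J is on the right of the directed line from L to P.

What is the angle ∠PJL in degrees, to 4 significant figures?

122.1°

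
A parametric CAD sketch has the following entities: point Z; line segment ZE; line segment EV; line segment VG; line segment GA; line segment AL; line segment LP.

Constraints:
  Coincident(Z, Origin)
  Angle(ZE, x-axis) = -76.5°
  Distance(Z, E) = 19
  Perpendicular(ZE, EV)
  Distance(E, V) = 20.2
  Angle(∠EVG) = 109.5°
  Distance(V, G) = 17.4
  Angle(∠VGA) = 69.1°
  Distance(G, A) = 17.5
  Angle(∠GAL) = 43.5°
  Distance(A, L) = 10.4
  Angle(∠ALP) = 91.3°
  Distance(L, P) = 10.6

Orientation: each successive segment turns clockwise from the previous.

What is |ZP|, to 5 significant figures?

23.625

∠GAL = 43.5° gives AL at -124.40° from the x-axis; with |AL| = 10.4, L = (-13.448, -13.511). ∠ALP = 91.3° gives LP at 146.90° from the x-axis; with |LP| = 10.6, P = (-22.327, -7.7219). Then |ZP| = |P − Z| = 23.625.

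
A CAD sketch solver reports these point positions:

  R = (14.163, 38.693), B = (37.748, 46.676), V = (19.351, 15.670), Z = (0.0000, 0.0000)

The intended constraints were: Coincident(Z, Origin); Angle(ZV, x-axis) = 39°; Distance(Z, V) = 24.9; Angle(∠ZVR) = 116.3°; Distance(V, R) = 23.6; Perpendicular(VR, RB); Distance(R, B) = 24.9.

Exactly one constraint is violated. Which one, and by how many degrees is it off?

Perpendicular(VR, RB) — off by 6.00°.

Z = (0.00, 0.00) ✓; ZV at 39.00° ✓; |ZV| = 24.90 ✓; ∠ZVR = 116.3° ✓; |VR| = 23.60 ✓; ∠(VR, RB) = 84.00° ✗; |RB| = 24.90 ✓.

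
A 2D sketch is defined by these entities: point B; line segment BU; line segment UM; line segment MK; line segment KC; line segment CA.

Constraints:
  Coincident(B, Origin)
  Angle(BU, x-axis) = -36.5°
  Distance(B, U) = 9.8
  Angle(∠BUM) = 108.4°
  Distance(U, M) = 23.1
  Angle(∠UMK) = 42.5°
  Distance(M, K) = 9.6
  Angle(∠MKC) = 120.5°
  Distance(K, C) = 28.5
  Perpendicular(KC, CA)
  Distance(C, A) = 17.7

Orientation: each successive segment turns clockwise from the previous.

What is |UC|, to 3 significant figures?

11.4

∠UMK = 42.5° gives MK at 114° from the x-axis; with |MK| = 9.6, K = (-3.26, -19.0). ∠MKC = 120.5° gives KC at 54.9° from the x-axis; with |KC| = 28.5, C = (13.1, 4.27). Then |UC| = |C − U| = 11.4.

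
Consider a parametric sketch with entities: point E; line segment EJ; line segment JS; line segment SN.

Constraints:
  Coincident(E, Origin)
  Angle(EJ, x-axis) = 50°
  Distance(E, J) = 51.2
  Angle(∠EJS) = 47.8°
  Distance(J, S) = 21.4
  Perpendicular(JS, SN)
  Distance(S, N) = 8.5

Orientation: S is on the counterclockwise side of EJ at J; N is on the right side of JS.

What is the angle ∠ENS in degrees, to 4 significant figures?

15.63°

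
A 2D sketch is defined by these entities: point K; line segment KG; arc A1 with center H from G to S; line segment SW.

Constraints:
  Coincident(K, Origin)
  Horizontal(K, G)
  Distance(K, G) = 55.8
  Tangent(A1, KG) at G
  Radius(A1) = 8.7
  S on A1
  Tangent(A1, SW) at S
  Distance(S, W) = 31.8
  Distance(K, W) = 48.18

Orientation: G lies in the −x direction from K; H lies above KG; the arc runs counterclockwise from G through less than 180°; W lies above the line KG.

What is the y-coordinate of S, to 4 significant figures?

4.992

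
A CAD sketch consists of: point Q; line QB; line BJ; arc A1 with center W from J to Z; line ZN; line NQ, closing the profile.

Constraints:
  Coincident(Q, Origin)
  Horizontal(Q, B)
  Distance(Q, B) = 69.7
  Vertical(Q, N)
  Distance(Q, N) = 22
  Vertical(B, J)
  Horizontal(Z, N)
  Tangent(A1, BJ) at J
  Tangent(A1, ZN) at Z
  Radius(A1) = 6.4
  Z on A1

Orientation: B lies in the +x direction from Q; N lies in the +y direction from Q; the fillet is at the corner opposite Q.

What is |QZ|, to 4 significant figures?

67.01

Q is at the origin; Q and B share the same y with |QB| = 69.7 and B on the +x side, so B = (69.70, 0.000). QN is vertical with |QN| = 22.0 and N on the +y side, so N = (0.000, 22.00). The virtual corner opposite Q is at (69.70, 22.00). The tangent condition forces WJ to be normal to BJ and tangency of A1 to ZN means the radius WZ is perpendicular to ZN, with radius 6.4, so the center W sits 6.4 in from both sides at W = (63.30, 15.60). That places the tangent points at J = (69.70, 15.60) on BJ and Z = (63.30, 22.00) on ZN. Then |QZ| = |Z − Q| = 67.01.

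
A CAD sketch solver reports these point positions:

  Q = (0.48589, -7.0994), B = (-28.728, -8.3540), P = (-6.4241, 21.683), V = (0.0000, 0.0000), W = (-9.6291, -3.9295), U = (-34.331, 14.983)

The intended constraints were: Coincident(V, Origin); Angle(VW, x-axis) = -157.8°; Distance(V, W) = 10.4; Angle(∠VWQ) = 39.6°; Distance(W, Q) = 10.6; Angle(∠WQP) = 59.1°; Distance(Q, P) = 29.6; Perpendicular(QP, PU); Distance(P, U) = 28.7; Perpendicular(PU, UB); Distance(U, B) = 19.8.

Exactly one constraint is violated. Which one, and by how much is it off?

Distance(U, B) = 19.8 — off by 4.20.

V = (0.00, 0.00) ✓; VW at -157.8° ✓; |VW| = 10.40 ✓; ∠VWQ = 39.60° ✓; |WQ| = 10.60 ✓; ∠WQP = 59.10° ✓; |QP| = 29.60 ✓; ∠(QP, PU) = 90.00° ✓; |PU| = 28.70 ✓; ∠(PU, UB) = 90.00° ✓; |UB| = 24.00 ✗.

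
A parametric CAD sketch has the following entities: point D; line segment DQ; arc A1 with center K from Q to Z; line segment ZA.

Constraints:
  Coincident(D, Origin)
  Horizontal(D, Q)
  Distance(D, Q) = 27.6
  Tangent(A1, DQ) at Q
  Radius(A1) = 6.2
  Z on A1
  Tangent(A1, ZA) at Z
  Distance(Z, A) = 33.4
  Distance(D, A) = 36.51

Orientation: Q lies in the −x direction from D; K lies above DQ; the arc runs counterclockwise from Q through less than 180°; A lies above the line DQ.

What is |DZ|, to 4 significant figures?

22.17

D is at the origin; DQ is horizontal with |DQ| = 27.6 and Q on the −x side, so Q = (-27.60, 0.000). Since A1 is tangent to DQ there, KQ ⟂ DQ, so K = Q + (0, 6.2) = (-27.60, 6.200). Since KZ ⟂ ZA (tangency), |KA| = √(6.2² + 33.4²) = 33.97 regardless of where Z sits on A1. So A lies on both circle(D, 36.51) and circle(K, 33.97); the above-DQ intersection is A = (-9.841, 35.16). Z is the foot of the tangent from A: Z = (-21.81, 3.978).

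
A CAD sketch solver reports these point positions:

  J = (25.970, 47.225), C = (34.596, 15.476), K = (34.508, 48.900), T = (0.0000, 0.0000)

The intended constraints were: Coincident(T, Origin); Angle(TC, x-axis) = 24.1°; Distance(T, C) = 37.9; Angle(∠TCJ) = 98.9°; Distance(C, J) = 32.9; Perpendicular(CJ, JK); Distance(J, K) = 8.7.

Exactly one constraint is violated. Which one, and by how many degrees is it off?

Perpendicular(CJ, JK) — off by 4.10°.

T = (0.00, 0.00) ✓; TC at 24.10° ✓; |TC| = 37.90 ✓; ∠TCJ = 98.90° ✓; |CJ| = 32.90 ✓; ∠(CJ, JK) = 94.10° ✗; |JK| = 8.701 ✓.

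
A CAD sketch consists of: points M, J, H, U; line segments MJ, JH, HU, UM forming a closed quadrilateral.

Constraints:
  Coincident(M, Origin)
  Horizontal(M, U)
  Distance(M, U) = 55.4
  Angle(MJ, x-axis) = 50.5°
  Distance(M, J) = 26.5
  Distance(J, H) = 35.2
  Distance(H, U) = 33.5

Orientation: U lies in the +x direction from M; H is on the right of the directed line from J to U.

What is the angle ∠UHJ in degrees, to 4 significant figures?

78.81°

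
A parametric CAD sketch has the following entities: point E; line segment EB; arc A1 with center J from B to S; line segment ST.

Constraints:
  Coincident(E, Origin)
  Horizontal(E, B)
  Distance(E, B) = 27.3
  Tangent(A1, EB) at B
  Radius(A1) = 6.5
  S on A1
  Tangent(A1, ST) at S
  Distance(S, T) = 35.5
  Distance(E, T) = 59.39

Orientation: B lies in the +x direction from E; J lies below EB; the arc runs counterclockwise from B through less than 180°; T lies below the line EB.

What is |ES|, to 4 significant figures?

24.97

Checks: ∠(JB, BE) = 90.00° ✓; |JS| = 6.500 ✓; ∠(JS, ST) = 90.00° ✓; |ST| = 35.50 ✓; |ET| = 59.39 ✓.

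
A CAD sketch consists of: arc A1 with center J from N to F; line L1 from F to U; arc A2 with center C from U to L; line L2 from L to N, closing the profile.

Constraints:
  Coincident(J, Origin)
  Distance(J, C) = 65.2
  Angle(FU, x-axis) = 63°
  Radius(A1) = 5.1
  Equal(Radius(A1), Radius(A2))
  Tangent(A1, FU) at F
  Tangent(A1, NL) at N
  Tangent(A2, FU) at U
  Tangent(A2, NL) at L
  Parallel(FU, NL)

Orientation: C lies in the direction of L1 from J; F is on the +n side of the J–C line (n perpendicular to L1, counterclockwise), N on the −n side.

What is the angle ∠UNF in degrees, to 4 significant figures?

81.11°

Tangency of A1 to both parallel lines with radius 5.1 puts F and N at J ± 5.1·n: F = (-4.544, 2.315), N = (4.544, -2.315). Equal radii place U and L the same way about C: U = C + 5.1·n = (25.06, 60.41), L = C − 5.1·n = (34.14, 55.78). Then cos ∠UNF = NU·NF / (|NU||NF|), giving 81.11°.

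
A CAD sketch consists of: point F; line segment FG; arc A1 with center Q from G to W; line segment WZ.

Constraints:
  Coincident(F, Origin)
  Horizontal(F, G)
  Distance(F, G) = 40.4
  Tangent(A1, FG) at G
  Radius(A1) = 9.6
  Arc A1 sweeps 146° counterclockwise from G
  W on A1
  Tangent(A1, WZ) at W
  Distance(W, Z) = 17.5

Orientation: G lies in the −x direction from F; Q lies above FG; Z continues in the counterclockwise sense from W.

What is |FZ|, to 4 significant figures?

56.59

F is at the origin; FG is horizontal with |FG| = 40.4 and G on the −x side, so G = (-40.40, 0.000). Tangency of A1 to FG means the radius QG is perpendicular to FG, so Q = G + (0, 9.6) = (-40.40, 9.600). On A1, G sits at bearing -90° from Q; a 146° counterclockwise sweep puts W at bearing 56°, so W = Q + 9.6·(cos 56°, sin 56°) = (-35.03, 17.56). Since A1 is tangent to WZ there, QW ⟂ WZ, so WZ runs along (−sin 56°, cos 56°); with |WZ| = 17.5, Z = (-49.54, 27.34). Then |FZ| = |Z − F| = 56.59.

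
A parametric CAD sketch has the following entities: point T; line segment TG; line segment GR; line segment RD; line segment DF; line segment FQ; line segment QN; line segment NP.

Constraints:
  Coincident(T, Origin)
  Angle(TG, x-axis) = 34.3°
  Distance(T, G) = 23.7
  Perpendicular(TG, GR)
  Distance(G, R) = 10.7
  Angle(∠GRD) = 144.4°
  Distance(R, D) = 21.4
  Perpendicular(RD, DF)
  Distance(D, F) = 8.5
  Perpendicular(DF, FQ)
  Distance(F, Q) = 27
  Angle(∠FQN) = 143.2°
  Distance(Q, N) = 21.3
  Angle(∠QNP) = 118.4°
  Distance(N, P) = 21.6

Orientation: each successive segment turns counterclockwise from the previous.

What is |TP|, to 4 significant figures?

56.74

T is at the origin; TG runs at 34.3° with length 23.7, so G = (19.58, 13.36). TG ⟂ GR, so GR runs at 124.3°; with |GR| = 10.7, R = (13.55, 22.19). ∠GRD = 144.4° gives RD at 159.9° from the x-axis; with |RD| = 21.4, D = (-6.548, 29.55). RD is perpendicular to DF, so DF runs at -110.1°; with |DF| = 8.5, F = (-9.469, 21.57). DF is perpendicular to FQ, so FQ runs at -20.10°; with |FQ| = 27.0, Q = (15.89, 12.29). ∠FQN = 143.2° gives QN at 16.70° from the x-axis; with |QN| = 21.3, N = (36.29, 18.41). ∠QNP = 118.4° gives NP at 78.30° from the x-axis; with |NP| = 21.6, P = (40.67, 39.56). Then |TP| = |P − T| = 56.74.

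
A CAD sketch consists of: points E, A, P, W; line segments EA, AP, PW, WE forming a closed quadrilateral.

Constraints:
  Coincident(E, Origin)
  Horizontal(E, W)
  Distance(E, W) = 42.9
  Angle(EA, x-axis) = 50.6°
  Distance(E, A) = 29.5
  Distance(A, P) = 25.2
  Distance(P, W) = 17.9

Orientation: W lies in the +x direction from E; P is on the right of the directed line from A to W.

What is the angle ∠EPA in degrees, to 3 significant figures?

71.8°

Checks: |AP| = 25.20 ✓; |PW| = 17.90 ✓.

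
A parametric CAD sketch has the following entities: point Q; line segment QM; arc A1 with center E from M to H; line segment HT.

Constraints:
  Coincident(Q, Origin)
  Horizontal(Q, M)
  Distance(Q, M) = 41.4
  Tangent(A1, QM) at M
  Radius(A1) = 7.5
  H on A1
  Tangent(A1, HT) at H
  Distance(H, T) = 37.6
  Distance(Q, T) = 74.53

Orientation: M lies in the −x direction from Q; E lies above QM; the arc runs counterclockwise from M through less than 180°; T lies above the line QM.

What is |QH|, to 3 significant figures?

38.5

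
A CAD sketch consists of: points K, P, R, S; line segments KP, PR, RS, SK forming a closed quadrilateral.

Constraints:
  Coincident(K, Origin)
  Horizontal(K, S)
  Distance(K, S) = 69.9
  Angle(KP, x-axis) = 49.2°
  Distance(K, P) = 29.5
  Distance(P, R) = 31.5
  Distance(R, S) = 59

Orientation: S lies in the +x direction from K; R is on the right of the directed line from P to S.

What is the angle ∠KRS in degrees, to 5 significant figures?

136.51°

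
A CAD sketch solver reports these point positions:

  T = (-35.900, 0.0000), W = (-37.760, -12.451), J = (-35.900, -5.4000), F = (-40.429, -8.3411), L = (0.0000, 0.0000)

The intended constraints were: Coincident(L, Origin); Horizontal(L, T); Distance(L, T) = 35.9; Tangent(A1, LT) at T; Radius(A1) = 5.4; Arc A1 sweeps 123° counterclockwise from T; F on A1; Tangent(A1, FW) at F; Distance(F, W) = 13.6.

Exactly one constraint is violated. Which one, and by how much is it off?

Distance(F, W) = 13.6 — off by 8.70.

L = (0.00, 0.00) ✓; L.y = 0.00, T.y = 0.00 ✓; |LT| = 35.90 ✓; ∠(JT, TL) = 90.00° ✓; |JT| = 5.400 ✓; bearing(J→F) − bearing(J→T) = 123.0° ✓; |JF| = 5.400 ✓; ∠(JF, FW) = 90.00° ✓; |FW| = 4.900 ✗.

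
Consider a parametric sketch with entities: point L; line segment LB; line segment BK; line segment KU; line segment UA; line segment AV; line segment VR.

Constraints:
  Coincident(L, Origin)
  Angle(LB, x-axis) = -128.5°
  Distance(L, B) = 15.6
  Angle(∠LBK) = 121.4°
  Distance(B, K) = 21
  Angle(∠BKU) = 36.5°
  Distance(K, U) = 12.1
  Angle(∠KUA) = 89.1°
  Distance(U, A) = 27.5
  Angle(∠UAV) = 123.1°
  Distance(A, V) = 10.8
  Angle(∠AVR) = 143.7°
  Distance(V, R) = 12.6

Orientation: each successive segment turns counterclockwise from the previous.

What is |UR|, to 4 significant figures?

39.20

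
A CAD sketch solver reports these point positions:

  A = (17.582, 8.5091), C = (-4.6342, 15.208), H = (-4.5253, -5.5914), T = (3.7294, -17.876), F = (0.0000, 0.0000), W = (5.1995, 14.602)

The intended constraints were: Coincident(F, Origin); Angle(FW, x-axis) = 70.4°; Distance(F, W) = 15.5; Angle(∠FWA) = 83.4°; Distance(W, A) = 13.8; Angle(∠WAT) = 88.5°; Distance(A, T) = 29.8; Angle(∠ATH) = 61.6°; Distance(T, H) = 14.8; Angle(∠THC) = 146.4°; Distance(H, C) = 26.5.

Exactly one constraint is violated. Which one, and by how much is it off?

Distance(H, C) = 26.5 — off by 5.70.

F = (0.00, 0.00) ✓; FW at 70.40° ✓; |FW| = 15.50 ✓; ∠FWA = 83.40° ✓; |WA| = 13.80 ✓; ∠WAT = 88.50° ✓; |AT| = 29.80 ✓; ∠ATH = 61.60° ✓; |TH| = 14.80 ✓; ∠THC = 146.4° ✓; |HC| = 20.80 ✗.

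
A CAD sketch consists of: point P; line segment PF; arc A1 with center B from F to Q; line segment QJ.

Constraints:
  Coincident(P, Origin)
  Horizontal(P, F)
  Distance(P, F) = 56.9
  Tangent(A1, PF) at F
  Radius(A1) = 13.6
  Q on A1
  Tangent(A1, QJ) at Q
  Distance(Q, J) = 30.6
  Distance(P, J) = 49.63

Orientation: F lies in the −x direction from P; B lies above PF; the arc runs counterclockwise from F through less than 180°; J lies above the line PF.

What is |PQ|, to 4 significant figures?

45.08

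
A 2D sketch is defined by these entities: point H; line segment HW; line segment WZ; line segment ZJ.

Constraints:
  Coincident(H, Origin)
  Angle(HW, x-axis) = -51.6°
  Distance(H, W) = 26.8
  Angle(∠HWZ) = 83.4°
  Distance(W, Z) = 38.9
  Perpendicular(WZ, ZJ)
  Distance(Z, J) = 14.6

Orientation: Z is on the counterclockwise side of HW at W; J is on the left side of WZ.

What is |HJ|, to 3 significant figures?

37.8

∠HWZ = 83.4°, so WZ runs at -51.6° + (180° − 83.4°) = 45.0° from the x-axis; with |WZ| = 38.9, Z = W + 38.9·(cos 45.0°, sin 45.0°) = (44.2, 6.50). The perpendicularity gives ZJ at right angles to WZ; with |ZJ| = 14.6 on the left of WZ, J = Z + 14.6·(-0.707, 0.707) = (33.8, 16.8). Then |HJ| = |J − H| = 37.8.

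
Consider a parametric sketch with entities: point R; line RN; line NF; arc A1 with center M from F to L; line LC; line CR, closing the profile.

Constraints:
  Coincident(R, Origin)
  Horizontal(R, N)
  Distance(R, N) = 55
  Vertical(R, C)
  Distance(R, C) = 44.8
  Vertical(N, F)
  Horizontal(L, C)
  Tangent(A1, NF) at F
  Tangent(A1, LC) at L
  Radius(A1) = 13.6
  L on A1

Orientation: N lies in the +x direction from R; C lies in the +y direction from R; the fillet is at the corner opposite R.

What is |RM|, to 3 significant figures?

51.8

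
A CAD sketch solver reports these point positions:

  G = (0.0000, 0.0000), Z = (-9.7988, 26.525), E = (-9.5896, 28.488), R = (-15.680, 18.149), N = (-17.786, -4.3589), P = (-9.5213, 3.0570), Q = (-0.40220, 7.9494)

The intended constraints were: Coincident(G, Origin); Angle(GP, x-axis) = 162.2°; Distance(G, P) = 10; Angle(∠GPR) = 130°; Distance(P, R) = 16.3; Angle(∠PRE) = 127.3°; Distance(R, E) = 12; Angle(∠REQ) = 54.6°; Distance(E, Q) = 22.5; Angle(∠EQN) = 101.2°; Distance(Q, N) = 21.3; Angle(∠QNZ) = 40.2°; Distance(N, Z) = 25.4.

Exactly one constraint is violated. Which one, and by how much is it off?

Distance(N, Z) = 25.4 — off by 6.50.

G = (0.00, 0.00) ✓; GP at 162.2° ✓; |GP| = 10.00 ✓; ∠GPR = 130.0° ✓; |PR| = 16.30 ✓; ∠PRE = 127.3° ✓; |RE| = 12.00 ✓; ∠REQ = 54.60° ✓; |EQ| = 22.50 ✓; ∠EQN = 101.2° ✓; |QN| = 21.30 ✓; ∠QNZ = 40.20° ✓; |NZ| = 31.90 ✗.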